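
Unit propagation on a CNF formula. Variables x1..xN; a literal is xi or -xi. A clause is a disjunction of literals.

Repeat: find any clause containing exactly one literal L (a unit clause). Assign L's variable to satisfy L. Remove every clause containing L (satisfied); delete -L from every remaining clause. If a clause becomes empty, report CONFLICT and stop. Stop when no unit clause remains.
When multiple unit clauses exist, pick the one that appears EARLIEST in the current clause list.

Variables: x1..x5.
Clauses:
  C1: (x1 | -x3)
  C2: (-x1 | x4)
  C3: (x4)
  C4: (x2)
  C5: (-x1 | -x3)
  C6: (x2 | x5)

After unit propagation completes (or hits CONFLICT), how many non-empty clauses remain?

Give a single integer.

Answer: 2

Derivation:
unit clause [4] forces x4=T; simplify:
  satisfied 2 clause(s); 4 remain; assigned so far: [4]
unit clause [2] forces x2=T; simplify:
  satisfied 2 clause(s); 2 remain; assigned so far: [2, 4]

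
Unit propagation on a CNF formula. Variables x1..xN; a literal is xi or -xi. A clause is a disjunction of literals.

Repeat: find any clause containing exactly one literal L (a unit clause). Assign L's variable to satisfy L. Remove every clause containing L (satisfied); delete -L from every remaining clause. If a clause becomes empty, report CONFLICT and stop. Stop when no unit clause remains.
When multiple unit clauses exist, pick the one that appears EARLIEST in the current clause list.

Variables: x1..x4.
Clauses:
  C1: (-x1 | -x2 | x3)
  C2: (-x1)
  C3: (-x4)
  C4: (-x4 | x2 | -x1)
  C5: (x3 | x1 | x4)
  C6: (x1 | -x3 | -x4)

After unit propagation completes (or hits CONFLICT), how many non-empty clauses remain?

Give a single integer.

unit clause [-1] forces x1=F; simplify:
  drop 1 from [3, 1, 4] -> [3, 4]
  drop 1 from [1, -3, -4] -> [-3, -4]
  satisfied 3 clause(s); 3 remain; assigned so far: [1]
unit clause [-4] forces x4=F; simplify:
  drop 4 from [3, 4] -> [3]
  satisfied 2 clause(s); 1 remain; assigned so far: [1, 4]
unit clause [3] forces x3=T; simplify:
  satisfied 1 clause(s); 0 remain; assigned so far: [1, 3, 4]

Answer: 0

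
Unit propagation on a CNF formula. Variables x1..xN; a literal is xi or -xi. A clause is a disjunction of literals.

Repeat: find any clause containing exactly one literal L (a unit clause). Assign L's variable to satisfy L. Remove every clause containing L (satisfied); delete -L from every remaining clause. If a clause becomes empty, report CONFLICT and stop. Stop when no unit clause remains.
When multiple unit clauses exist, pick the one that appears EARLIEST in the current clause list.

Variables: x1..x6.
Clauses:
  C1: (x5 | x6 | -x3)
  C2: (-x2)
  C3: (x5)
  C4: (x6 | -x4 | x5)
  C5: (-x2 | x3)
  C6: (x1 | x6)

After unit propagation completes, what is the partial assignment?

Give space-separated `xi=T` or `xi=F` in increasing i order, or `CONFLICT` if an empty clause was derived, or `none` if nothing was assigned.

Answer: x2=F x5=T

Derivation:
unit clause [-2] forces x2=F; simplify:
  satisfied 2 clause(s); 4 remain; assigned so far: [2]
unit clause [5] forces x5=T; simplify:
  satisfied 3 clause(s); 1 remain; assigned so far: [2, 5]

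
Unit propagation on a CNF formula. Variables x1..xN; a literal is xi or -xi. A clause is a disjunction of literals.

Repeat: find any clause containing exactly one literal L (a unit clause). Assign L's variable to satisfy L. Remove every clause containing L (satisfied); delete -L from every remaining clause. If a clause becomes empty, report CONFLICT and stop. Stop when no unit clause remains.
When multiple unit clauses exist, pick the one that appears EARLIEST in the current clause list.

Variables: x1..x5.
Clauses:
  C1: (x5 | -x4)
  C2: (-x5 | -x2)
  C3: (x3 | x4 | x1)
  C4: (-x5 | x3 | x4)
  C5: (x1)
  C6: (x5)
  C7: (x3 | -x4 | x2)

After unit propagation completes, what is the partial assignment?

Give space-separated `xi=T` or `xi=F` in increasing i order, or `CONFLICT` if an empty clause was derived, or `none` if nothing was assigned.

unit clause [1] forces x1=T; simplify:
  satisfied 2 clause(s); 5 remain; assigned so far: [1]
unit clause [5] forces x5=T; simplify:
  drop -5 from [-5, -2] -> [-2]
  drop -5 from [-5, 3, 4] -> [3, 4]
  satisfied 2 clause(s); 3 remain; assigned so far: [1, 5]
unit clause [-2] forces x2=F; simplify:
  drop 2 from [3, -4, 2] -> [3, -4]
  satisfied 1 clause(s); 2 remain; assigned so far: [1, 2, 5]

Answer: x1=T x2=F x5=T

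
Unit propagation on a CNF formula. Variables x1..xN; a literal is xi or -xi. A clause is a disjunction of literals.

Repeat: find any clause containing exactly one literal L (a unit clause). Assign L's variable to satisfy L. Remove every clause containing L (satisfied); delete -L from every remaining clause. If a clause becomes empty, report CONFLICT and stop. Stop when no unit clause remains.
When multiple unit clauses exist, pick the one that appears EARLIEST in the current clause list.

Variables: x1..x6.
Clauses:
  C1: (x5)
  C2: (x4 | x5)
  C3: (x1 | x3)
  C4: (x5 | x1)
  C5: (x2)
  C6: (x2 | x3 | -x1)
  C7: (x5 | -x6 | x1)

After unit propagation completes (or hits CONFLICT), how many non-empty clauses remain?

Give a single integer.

unit clause [5] forces x5=T; simplify:
  satisfied 4 clause(s); 3 remain; assigned so far: [5]
unit clause [2] forces x2=T; simplify:
  satisfied 2 clause(s); 1 remain; assigned so far: [2, 5]

Answer: 1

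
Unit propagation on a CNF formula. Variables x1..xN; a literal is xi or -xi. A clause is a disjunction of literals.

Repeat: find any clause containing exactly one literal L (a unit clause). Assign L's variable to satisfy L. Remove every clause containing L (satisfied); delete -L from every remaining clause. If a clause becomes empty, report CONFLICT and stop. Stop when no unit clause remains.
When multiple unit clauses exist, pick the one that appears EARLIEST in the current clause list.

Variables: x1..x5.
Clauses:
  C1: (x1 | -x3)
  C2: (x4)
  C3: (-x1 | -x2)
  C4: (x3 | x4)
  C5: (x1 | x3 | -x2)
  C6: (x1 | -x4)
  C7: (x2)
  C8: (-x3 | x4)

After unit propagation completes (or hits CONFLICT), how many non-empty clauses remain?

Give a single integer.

Answer: 0

Derivation:
unit clause [4] forces x4=T; simplify:
  drop -4 from [1, -4] -> [1]
  satisfied 3 clause(s); 5 remain; assigned so far: [4]
unit clause [1] forces x1=T; simplify:
  drop -1 from [-1, -2] -> [-2]
  satisfied 3 clause(s); 2 remain; assigned so far: [1, 4]
unit clause [-2] forces x2=F; simplify:
  drop 2 from [2] -> [] (empty!)
  satisfied 1 clause(s); 1 remain; assigned so far: [1, 2, 4]
CONFLICT (empty clause)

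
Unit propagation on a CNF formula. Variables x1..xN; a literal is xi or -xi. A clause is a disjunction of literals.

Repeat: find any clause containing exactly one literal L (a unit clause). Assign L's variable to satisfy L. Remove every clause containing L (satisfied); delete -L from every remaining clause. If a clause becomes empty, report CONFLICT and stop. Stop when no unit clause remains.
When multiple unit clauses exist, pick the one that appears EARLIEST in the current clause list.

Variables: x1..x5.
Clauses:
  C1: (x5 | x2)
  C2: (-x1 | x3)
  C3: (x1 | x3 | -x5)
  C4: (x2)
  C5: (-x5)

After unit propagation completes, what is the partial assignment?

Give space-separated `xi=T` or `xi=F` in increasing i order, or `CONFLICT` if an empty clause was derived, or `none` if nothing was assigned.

Answer: x2=T x5=F

Derivation:
unit clause [2] forces x2=T; simplify:
  satisfied 2 clause(s); 3 remain; assigned so far: [2]
unit clause [-5] forces x5=F; simplify:
  satisfied 2 clause(s); 1 remain; assigned so far: [2, 5]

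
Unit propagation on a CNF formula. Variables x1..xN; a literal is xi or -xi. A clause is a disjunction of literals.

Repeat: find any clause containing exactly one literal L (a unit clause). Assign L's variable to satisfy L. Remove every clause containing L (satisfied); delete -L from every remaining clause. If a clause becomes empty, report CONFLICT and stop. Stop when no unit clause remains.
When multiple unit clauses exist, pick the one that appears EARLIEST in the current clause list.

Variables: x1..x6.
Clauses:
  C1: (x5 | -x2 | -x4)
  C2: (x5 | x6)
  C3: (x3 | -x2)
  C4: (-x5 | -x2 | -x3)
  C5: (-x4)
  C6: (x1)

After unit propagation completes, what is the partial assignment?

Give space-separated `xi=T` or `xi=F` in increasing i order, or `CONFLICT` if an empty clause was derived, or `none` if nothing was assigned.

unit clause [-4] forces x4=F; simplify:
  satisfied 2 clause(s); 4 remain; assigned so far: [4]
unit clause [1] forces x1=T; simplify:
  satisfied 1 clause(s); 3 remain; assigned so far: [1, 4]

Answer: x1=T x4=F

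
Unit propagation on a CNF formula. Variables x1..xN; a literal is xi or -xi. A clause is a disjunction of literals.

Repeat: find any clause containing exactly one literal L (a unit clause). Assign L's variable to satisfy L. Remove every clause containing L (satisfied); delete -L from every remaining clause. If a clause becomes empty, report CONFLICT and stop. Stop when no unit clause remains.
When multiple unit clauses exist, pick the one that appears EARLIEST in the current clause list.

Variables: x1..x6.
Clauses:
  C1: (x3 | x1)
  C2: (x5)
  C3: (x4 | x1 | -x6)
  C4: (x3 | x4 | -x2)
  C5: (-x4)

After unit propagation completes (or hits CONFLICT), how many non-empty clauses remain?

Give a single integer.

unit clause [5] forces x5=T; simplify:
  satisfied 1 clause(s); 4 remain; assigned so far: [5]
unit clause [-4] forces x4=F; simplify:
  drop 4 from [4, 1, -6] -> [1, -6]
  drop 4 from [3, 4, -2] -> [3, -2]
  satisfied 1 clause(s); 3 remain; assigned so far: [4, 5]

Answer: 3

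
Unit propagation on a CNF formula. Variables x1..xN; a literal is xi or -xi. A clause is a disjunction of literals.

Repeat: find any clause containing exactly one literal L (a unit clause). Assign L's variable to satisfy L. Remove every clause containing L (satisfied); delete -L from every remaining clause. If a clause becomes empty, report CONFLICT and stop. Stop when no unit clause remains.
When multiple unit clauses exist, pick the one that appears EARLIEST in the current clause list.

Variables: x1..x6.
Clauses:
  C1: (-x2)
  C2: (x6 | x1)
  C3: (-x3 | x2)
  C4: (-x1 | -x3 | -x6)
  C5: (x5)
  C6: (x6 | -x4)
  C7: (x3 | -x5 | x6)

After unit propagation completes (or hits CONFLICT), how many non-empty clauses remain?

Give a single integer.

Answer: 0

Derivation:
unit clause [-2] forces x2=F; simplify:
  drop 2 from [-3, 2] -> [-3]
  satisfied 1 clause(s); 6 remain; assigned so far: [2]
unit clause [-3] forces x3=F; simplify:
  drop 3 from [3, -5, 6] -> [-5, 6]
  satisfied 2 clause(s); 4 remain; assigned so far: [2, 3]
unit clause [5] forces x5=T; simplify:
  drop -5 from [-5, 6] -> [6]
  satisfied 1 clause(s); 3 remain; assigned so far: [2, 3, 5]
unit clause [6] forces x6=T; simplify:
  satisfied 3 clause(s); 0 remain; assigned so far: [2, 3, 5, 6]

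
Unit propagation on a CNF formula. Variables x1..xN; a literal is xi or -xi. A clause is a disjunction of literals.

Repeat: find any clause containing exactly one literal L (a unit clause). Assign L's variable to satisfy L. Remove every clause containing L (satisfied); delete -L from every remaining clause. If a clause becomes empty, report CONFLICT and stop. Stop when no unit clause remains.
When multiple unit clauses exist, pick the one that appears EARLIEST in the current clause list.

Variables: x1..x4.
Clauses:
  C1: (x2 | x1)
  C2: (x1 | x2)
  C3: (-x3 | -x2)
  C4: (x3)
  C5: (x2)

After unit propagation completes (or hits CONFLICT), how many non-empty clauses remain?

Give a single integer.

unit clause [3] forces x3=T; simplify:
  drop -3 from [-3, -2] -> [-2]
  satisfied 1 clause(s); 4 remain; assigned so far: [3]
unit clause [-2] forces x2=F; simplify:
  drop 2 from [2, 1] -> [1]
  drop 2 from [1, 2] -> [1]
  drop 2 from [2] -> [] (empty!)
  satisfied 1 clause(s); 3 remain; assigned so far: [2, 3]
CONFLICT (empty clause)

Answer: 2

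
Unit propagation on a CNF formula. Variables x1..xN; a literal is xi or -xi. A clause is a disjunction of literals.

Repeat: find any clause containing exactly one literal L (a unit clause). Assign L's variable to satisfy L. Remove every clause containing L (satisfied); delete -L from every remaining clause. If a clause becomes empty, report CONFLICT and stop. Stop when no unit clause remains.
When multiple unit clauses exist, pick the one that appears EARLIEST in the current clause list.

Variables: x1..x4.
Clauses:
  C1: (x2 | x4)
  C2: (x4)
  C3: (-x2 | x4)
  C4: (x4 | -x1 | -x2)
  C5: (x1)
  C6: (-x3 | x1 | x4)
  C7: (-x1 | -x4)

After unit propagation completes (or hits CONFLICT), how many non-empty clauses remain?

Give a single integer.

Answer: 0

Derivation:
unit clause [4] forces x4=T; simplify:
  drop -4 from [-1, -4] -> [-1]
  satisfied 5 clause(s); 2 remain; assigned so far: [4]
unit clause [1] forces x1=T; simplify:
  drop -1 from [-1] -> [] (empty!)
  satisfied 1 clause(s); 1 remain; assigned so far: [1, 4]
CONFLICT (empty clause)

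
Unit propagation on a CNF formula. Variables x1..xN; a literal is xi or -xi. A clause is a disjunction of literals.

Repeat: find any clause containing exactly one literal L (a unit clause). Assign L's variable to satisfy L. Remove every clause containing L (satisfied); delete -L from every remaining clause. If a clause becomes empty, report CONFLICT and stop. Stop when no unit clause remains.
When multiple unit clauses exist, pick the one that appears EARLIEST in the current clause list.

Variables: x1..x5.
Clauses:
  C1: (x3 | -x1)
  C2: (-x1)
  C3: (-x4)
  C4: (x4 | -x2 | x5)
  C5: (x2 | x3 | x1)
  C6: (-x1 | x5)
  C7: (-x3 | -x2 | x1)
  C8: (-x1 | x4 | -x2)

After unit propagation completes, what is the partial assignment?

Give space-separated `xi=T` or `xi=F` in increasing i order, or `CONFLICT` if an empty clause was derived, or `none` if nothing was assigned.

Answer: x1=F x4=F

Derivation:
unit clause [-1] forces x1=F; simplify:
  drop 1 from [2, 3, 1] -> [2, 3]
  drop 1 from [-3, -2, 1] -> [-3, -2]
  satisfied 4 clause(s); 4 remain; assigned so far: [1]
unit clause [-4] forces x4=F; simplify:
  drop 4 from [4, -2, 5] -> [-2, 5]
  satisfied 1 clause(s); 3 remain; assigned so far: [1, 4]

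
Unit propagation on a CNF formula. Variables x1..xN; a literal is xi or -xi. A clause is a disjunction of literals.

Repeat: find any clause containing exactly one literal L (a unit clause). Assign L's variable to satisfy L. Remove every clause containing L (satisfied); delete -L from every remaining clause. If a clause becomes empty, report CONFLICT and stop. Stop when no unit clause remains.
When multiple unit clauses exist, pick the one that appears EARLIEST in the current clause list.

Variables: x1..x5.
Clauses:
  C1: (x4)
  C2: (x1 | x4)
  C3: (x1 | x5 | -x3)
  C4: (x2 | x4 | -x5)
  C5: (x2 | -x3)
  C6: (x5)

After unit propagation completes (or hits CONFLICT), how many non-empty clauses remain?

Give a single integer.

unit clause [4] forces x4=T; simplify:
  satisfied 3 clause(s); 3 remain; assigned so far: [4]
unit clause [5] forces x5=T; simplify:
  satisfied 2 clause(s); 1 remain; assigned so far: [4, 5]

Answer: 1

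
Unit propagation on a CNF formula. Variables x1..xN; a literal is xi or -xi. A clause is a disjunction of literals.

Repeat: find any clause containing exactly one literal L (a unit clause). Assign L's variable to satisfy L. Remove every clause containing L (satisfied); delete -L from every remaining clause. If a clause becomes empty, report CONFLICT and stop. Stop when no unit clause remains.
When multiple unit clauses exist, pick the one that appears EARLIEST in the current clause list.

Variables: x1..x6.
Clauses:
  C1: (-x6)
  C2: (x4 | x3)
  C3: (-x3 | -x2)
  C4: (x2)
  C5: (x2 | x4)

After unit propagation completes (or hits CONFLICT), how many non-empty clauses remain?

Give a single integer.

Answer: 0

Derivation:
unit clause [-6] forces x6=F; simplify:
  satisfied 1 clause(s); 4 remain; assigned so far: [6]
unit clause [2] forces x2=T; simplify:
  drop -2 from [-3, -2] -> [-3]
  satisfied 2 clause(s); 2 remain; assigned so far: [2, 6]
unit clause [-3] forces x3=F; simplify:
  drop 3 from [4, 3] -> [4]
  satisfied 1 clause(s); 1 remain; assigned so far: [2, 3, 6]
unit clause [4] forces x4=T; simplify:
  satisfied 1 clause(s); 0 remain; assigned so far: [2, 3, 4, 6]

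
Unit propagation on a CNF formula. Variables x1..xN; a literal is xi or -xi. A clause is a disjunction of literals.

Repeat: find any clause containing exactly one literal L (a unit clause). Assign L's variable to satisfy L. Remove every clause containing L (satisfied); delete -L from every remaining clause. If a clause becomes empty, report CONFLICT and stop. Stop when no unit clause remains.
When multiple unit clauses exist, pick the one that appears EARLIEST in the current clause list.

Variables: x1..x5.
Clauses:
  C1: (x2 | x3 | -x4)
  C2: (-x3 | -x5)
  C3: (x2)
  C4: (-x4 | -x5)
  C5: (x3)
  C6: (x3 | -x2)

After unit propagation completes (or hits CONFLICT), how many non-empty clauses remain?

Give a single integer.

Answer: 0

Derivation:
unit clause [2] forces x2=T; simplify:
  drop -2 from [3, -2] -> [3]
  satisfied 2 clause(s); 4 remain; assigned so far: [2]
unit clause [3] forces x3=T; simplify:
  drop -3 from [-3, -5] -> [-5]
  satisfied 2 clause(s); 2 remain; assigned so far: [2, 3]
unit clause [-5] forces x5=F; simplify:
  satisfied 2 clause(s); 0 remain; assigned so far: [2, 3, 5]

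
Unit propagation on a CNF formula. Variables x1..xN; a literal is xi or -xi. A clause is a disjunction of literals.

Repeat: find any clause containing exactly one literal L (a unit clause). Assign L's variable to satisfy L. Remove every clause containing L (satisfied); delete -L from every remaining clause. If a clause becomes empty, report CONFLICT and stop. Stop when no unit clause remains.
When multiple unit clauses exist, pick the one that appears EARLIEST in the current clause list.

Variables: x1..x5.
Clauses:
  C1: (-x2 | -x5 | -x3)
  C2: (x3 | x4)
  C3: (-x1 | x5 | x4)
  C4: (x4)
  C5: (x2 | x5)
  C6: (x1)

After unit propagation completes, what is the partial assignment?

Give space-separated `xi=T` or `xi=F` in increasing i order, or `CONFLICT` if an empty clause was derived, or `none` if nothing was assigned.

unit clause [4] forces x4=T; simplify:
  satisfied 3 clause(s); 3 remain; assigned so far: [4]
unit clause [1] forces x1=T; simplify:
  satisfied 1 clause(s); 2 remain; assigned so far: [1, 4]

Answer: x1=T x4=T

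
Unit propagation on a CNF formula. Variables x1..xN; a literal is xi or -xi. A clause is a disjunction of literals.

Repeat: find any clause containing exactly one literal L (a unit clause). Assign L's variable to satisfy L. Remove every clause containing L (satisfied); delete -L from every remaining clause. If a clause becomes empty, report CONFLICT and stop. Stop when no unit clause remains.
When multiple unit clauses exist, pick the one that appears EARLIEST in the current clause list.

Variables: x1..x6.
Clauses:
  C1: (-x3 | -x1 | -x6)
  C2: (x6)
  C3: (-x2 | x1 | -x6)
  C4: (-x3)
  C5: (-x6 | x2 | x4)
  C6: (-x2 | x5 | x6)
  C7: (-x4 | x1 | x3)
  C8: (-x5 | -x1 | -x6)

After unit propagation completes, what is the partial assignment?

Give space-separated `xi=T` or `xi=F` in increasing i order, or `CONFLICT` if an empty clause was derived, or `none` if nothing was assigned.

unit clause [6] forces x6=T; simplify:
  drop -6 from [-3, -1, -6] -> [-3, -1]
  drop -6 from [-2, 1, -6] -> [-2, 1]
  drop -6 from [-6, 2, 4] -> [2, 4]
  drop -6 from [-5, -1, -6] -> [-5, -1]
  satisfied 2 clause(s); 6 remain; assigned so far: [6]
unit clause [-3] forces x3=F; simplify:
  drop 3 from [-4, 1, 3] -> [-4, 1]
  satisfied 2 clause(s); 4 remain; assigned so far: [3, 6]

Answer: x3=F x6=T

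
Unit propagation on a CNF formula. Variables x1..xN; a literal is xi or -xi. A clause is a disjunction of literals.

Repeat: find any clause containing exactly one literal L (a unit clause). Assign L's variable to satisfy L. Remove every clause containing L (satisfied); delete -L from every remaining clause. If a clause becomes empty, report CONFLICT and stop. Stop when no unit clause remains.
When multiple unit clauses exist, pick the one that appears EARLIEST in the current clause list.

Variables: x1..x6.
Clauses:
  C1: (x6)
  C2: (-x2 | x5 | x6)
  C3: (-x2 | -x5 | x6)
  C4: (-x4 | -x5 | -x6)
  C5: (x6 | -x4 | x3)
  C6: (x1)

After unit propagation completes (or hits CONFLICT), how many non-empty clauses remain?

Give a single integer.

Answer: 1

Derivation:
unit clause [6] forces x6=T; simplify:
  drop -6 from [-4, -5, -6] -> [-4, -5]
  satisfied 4 clause(s); 2 remain; assigned so far: [6]
unit clause [1] forces x1=T; simplify:
  satisfied 1 clause(s); 1 remain; assigned so far: [1, 6]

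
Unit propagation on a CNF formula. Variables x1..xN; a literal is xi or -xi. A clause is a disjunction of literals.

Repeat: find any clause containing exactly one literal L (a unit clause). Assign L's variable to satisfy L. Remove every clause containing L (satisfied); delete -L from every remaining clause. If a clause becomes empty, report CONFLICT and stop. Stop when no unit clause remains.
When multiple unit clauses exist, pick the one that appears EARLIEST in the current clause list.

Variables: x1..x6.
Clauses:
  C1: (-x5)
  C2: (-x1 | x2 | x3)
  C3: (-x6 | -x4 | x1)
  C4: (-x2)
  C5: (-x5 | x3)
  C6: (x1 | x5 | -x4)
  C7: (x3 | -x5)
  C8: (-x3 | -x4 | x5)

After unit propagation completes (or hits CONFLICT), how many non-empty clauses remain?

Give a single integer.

unit clause [-5] forces x5=F; simplify:
  drop 5 from [1, 5, -4] -> [1, -4]
  drop 5 from [-3, -4, 5] -> [-3, -4]
  satisfied 3 clause(s); 5 remain; assigned so far: [5]
unit clause [-2] forces x2=F; simplify:
  drop 2 from [-1, 2, 3] -> [-1, 3]
  satisfied 1 clause(s); 4 remain; assigned so far: [2, 5]

Answer: 4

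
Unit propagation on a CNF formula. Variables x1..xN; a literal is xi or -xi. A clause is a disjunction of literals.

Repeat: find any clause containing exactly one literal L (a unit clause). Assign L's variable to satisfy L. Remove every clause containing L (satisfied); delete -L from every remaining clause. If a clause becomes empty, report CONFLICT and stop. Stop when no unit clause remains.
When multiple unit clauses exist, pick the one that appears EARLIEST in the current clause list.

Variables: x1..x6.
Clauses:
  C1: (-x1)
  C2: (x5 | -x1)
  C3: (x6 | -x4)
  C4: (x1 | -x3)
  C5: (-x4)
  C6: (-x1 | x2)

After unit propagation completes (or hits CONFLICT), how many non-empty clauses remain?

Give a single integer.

unit clause [-1] forces x1=F; simplify:
  drop 1 from [1, -3] -> [-3]
  satisfied 3 clause(s); 3 remain; assigned so far: [1]
unit clause [-3] forces x3=F; simplify:
  satisfied 1 clause(s); 2 remain; assigned so far: [1, 3]
unit clause [-4] forces x4=F; simplify:
  satisfied 2 clause(s); 0 remain; assigned so far: [1, 3, 4]

Answer: 0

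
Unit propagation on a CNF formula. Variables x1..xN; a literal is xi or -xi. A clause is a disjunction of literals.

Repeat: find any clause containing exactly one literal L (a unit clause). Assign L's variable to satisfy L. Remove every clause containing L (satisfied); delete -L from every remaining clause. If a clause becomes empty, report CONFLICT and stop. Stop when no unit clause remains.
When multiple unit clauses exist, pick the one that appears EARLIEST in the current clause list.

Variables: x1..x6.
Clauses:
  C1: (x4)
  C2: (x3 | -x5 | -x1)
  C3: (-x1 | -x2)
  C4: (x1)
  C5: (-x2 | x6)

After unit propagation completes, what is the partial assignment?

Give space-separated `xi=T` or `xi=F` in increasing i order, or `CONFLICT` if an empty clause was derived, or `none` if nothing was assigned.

Answer: x1=T x2=F x4=T

Derivation:
unit clause [4] forces x4=T; simplify:
  satisfied 1 clause(s); 4 remain; assigned so far: [4]
unit clause [1] forces x1=T; simplify:
  drop -1 from [3, -5, -1] -> [3, -5]
  drop -1 from [-1, -2] -> [-2]
  satisfied 1 clause(s); 3 remain; assigned so far: [1, 4]
unit clause [-2] forces x2=F; simplify:
  satisfied 2 clause(s); 1 remain; assigned so far: [1, 2, 4]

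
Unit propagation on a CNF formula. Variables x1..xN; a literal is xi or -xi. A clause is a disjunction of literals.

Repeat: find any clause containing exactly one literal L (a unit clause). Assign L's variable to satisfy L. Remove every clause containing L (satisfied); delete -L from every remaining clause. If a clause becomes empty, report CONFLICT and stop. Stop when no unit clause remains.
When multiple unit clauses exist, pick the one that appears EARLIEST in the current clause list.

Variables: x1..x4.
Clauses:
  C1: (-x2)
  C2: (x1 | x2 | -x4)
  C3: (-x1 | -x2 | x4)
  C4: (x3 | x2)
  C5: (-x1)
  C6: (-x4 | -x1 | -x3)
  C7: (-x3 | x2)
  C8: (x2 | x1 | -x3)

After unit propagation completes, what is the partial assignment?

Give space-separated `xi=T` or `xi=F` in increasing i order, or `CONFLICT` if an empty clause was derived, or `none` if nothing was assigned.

unit clause [-2] forces x2=F; simplify:
  drop 2 from [1, 2, -4] -> [1, -4]
  drop 2 from [3, 2] -> [3]
  drop 2 from [-3, 2] -> [-3]
  drop 2 from [2, 1, -3] -> [1, -3]
  satisfied 2 clause(s); 6 remain; assigned so far: [2]
unit clause [3] forces x3=T; simplify:
  drop -3 from [-4, -1, -3] -> [-4, -1]
  drop -3 from [-3] -> [] (empty!)
  drop -3 from [1, -3] -> [1]
  satisfied 1 clause(s); 5 remain; assigned so far: [2, 3]
CONFLICT (empty clause)

Answer: CONFLICT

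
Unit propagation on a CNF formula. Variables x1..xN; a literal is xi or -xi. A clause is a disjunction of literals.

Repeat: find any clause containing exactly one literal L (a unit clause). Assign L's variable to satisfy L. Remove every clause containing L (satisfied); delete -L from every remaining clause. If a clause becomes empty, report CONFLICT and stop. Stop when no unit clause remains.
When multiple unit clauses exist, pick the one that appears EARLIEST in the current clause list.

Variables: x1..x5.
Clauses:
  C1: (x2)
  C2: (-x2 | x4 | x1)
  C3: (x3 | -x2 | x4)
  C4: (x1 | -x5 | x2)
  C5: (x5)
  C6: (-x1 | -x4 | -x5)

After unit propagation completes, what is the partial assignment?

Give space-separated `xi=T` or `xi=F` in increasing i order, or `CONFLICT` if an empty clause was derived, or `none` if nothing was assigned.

Answer: x2=T x5=T

Derivation:
unit clause [2] forces x2=T; simplify:
  drop -2 from [-2, 4, 1] -> [4, 1]
  drop -2 from [3, -2, 4] -> [3, 4]
  satisfied 2 clause(s); 4 remain; assigned so far: [2]
unit clause [5] forces x5=T; simplify:
  drop -5 from [-1, -4, -5] -> [-1, -4]
  satisfied 1 clause(s); 3 remain; assigned so far: [2, 5]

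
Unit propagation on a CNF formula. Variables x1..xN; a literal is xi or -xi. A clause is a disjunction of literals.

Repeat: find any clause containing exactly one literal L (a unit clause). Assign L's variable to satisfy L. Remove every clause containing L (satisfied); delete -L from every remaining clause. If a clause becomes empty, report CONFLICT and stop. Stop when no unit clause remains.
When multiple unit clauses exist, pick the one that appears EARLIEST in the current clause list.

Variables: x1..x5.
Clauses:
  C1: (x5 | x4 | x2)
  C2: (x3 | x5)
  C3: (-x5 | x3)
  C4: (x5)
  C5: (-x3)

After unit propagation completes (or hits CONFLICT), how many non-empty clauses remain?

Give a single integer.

Answer: 0

Derivation:
unit clause [5] forces x5=T; simplify:
  drop -5 from [-5, 3] -> [3]
  satisfied 3 clause(s); 2 remain; assigned so far: [5]
unit clause [3] forces x3=T; simplify:
  drop -3 from [-3] -> [] (empty!)
  satisfied 1 clause(s); 1 remain; assigned so far: [3, 5]
CONFLICT (empty clause)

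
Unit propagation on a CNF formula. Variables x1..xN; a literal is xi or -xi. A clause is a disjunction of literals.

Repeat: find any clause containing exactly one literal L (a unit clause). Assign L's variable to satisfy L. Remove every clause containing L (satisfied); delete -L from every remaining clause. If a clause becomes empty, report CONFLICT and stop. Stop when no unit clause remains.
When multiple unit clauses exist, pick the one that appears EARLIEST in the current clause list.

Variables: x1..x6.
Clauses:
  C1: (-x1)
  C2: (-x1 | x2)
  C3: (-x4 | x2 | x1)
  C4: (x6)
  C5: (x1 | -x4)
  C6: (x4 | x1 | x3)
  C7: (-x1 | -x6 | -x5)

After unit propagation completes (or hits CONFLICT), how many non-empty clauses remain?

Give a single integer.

unit clause [-1] forces x1=F; simplify:
  drop 1 from [-4, 2, 1] -> [-4, 2]
  drop 1 from [1, -4] -> [-4]
  drop 1 from [4, 1, 3] -> [4, 3]
  satisfied 3 clause(s); 4 remain; assigned so far: [1]
unit clause [6] forces x6=T; simplify:
  satisfied 1 clause(s); 3 remain; assigned so far: [1, 6]
unit clause [-4] forces x4=F; simplify:
  drop 4 from [4, 3] -> [3]
  satisfied 2 clause(s); 1 remain; assigned so far: [1, 4, 6]
unit clause [3] forces x3=T; simplify:
  satisfied 1 clause(s); 0 remain; assigned so far: [1, 3, 4, 6]

Answer: 0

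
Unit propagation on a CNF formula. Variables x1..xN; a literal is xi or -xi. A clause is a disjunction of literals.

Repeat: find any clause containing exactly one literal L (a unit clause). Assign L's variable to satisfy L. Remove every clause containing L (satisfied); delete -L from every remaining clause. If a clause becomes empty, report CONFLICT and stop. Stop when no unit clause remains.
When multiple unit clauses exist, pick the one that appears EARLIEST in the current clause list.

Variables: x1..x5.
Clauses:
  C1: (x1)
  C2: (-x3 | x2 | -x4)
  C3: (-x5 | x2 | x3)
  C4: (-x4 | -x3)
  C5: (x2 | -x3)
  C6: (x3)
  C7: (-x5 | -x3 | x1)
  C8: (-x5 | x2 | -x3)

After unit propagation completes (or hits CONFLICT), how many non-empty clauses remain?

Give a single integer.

Answer: 0

Derivation:
unit clause [1] forces x1=T; simplify:
  satisfied 2 clause(s); 6 remain; assigned so far: [1]
unit clause [3] forces x3=T; simplify:
  drop -3 from [-3, 2, -4] -> [2, -4]
  drop -3 from [-4, -3] -> [-4]
  drop -3 from [2, -3] -> [2]
  drop -3 from [-5, 2, -3] -> [-5, 2]
  satisfied 2 clause(s); 4 remain; assigned so far: [1, 3]
unit clause [-4] forces x4=F; simplify:
  satisfied 2 clause(s); 2 remain; assigned so far: [1, 3, 4]
unit clause [2] forces x2=T; simplify:
  satisfied 2 clause(s); 0 remain; assigned so far: [1, 2, 3, 4]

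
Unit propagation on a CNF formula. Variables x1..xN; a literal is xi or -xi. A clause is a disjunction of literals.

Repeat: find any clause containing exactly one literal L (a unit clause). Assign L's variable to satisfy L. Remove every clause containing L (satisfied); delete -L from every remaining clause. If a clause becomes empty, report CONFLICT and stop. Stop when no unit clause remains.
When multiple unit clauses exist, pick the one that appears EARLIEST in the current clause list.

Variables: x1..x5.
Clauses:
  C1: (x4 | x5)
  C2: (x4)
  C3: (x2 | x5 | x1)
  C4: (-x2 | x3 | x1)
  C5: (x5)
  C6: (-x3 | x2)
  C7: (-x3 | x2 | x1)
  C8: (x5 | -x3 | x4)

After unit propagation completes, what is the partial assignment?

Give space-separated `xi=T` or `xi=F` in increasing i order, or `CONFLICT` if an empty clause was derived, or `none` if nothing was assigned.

Answer: x4=T x5=T

Derivation:
unit clause [4] forces x4=T; simplify:
  satisfied 3 clause(s); 5 remain; assigned so far: [4]
unit clause [5] forces x5=T; simplify:
  satisfied 2 clause(s); 3 remain; assigned so far: [4, 5]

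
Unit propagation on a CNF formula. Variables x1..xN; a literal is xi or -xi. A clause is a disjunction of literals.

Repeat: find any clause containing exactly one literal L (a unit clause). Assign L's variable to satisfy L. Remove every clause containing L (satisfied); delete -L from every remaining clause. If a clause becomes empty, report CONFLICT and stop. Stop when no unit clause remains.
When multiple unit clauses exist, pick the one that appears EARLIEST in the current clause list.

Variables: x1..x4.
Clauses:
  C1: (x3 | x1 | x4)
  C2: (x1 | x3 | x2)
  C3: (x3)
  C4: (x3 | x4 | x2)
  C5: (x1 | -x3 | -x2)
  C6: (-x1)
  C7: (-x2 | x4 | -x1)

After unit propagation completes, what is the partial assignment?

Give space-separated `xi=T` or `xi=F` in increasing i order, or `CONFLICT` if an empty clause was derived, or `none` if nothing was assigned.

unit clause [3] forces x3=T; simplify:
  drop -3 from [1, -3, -2] -> [1, -2]
  satisfied 4 clause(s); 3 remain; assigned so far: [3]
unit clause [-1] forces x1=F; simplify:
  drop 1 from [1, -2] -> [-2]
  satisfied 2 clause(s); 1 remain; assigned so far: [1, 3]
unit clause [-2] forces x2=F; simplify:
  satisfied 1 clause(s); 0 remain; assigned so far: [1, 2, 3]

Answer: x1=F x2=F x3=T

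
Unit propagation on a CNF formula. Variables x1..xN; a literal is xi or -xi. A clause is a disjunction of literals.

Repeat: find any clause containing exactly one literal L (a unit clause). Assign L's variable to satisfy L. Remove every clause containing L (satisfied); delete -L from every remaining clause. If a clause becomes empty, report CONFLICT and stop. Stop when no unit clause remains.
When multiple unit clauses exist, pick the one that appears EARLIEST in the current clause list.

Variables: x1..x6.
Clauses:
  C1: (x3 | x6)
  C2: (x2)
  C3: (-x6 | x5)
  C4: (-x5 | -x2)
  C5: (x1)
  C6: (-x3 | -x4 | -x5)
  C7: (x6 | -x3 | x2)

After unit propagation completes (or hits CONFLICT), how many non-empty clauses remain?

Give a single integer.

Answer: 0

Derivation:
unit clause [2] forces x2=T; simplify:
  drop -2 from [-5, -2] -> [-5]
  satisfied 2 clause(s); 5 remain; assigned so far: [2]
unit clause [-5] forces x5=F; simplify:
  drop 5 from [-6, 5] -> [-6]
  satisfied 2 clause(s); 3 remain; assigned so far: [2, 5]
unit clause [-6] forces x6=F; simplify:
  drop 6 from [3, 6] -> [3]
  satisfied 1 clause(s); 2 remain; assigned so far: [2, 5, 6]
unit clause [3] forces x3=T; simplify:
  satisfied 1 clause(s); 1 remain; assigned so far: [2, 3, 5, 6]
unit clause [1] forces x1=T; simplify:
  satisfied 1 clause(s); 0 remain; assigned so far: [1, 2, 3, 5, 6]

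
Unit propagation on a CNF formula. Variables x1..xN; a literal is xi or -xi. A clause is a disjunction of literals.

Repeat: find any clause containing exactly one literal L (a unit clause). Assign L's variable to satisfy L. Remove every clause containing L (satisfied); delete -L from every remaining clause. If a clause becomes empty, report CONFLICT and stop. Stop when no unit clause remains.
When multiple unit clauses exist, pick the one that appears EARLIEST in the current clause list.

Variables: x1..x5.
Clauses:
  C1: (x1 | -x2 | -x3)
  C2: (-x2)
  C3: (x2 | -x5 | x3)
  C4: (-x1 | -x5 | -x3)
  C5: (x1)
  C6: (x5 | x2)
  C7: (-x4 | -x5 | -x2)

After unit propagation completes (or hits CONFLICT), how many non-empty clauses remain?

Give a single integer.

Answer: 0

Derivation:
unit clause [-2] forces x2=F; simplify:
  drop 2 from [2, -5, 3] -> [-5, 3]
  drop 2 from [5, 2] -> [5]
  satisfied 3 clause(s); 4 remain; assigned so far: [2]
unit clause [1] forces x1=T; simplify:
  drop -1 from [-1, -5, -3] -> [-5, -3]
  satisfied 1 clause(s); 3 remain; assigned so far: [1, 2]
unit clause [5] forces x5=T; simplify:
  drop -5 from [-5, 3] -> [3]
  drop -5 from [-5, -3] -> [-3]
  satisfied 1 clause(s); 2 remain; assigned so far: [1, 2, 5]
unit clause [3] forces x3=T; simplify:
  drop -3 from [-3] -> [] (empty!)
  satisfied 1 clause(s); 1 remain; assigned so far: [1, 2, 3, 5]
CONFLICT (empty clause)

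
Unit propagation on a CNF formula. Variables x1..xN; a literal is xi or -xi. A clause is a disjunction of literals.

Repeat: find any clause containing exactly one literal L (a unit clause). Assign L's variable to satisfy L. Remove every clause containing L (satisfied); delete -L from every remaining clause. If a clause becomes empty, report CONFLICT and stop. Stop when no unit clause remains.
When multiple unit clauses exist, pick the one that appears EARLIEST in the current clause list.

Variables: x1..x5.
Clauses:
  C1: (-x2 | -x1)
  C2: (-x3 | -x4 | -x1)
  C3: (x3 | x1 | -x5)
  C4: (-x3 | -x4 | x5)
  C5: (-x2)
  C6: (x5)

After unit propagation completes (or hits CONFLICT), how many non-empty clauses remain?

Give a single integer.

Answer: 2

Derivation:
unit clause [-2] forces x2=F; simplify:
  satisfied 2 clause(s); 4 remain; assigned so far: [2]
unit clause [5] forces x5=T; simplify:
  drop -5 from [3, 1, -5] -> [3, 1]
  satisfied 2 clause(s); 2 remain; assigned so far: [2, 5]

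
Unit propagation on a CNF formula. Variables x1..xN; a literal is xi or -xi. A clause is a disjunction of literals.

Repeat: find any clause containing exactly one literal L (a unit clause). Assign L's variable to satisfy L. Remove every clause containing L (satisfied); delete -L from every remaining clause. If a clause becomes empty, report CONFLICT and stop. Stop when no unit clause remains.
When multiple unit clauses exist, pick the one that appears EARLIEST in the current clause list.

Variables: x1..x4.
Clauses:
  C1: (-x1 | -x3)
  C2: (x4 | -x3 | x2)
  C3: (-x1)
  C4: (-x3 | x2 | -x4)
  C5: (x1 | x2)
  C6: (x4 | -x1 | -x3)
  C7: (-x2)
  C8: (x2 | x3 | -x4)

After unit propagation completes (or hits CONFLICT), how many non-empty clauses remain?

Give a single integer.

unit clause [-1] forces x1=F; simplify:
  drop 1 from [1, 2] -> [2]
  satisfied 3 clause(s); 5 remain; assigned so far: [1]
unit clause [2] forces x2=T; simplify:
  drop -2 from [-2] -> [] (empty!)
  satisfied 4 clause(s); 1 remain; assigned so far: [1, 2]
CONFLICT (empty clause)

Answer: 0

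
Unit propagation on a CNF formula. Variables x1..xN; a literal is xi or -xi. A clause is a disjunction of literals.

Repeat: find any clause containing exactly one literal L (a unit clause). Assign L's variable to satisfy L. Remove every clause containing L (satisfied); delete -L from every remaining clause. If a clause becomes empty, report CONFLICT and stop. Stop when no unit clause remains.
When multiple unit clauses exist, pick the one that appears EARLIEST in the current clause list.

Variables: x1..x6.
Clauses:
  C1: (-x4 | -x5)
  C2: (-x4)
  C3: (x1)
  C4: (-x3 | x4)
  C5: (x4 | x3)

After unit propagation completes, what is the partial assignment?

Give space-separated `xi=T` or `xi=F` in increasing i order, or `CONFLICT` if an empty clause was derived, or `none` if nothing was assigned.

Answer: CONFLICT

Derivation:
unit clause [-4] forces x4=F; simplify:
  drop 4 from [-3, 4] -> [-3]
  drop 4 from [4, 3] -> [3]
  satisfied 2 clause(s); 3 remain; assigned so far: [4]
unit clause [1] forces x1=T; simplify:
  satisfied 1 clause(s); 2 remain; assigned so far: [1, 4]
unit clause [-3] forces x3=F; simplify:
  drop 3 from [3] -> [] (empty!)
  satisfied 1 clause(s); 1 remain; assigned so far: [1, 3, 4]
CONFLICT (empty clause)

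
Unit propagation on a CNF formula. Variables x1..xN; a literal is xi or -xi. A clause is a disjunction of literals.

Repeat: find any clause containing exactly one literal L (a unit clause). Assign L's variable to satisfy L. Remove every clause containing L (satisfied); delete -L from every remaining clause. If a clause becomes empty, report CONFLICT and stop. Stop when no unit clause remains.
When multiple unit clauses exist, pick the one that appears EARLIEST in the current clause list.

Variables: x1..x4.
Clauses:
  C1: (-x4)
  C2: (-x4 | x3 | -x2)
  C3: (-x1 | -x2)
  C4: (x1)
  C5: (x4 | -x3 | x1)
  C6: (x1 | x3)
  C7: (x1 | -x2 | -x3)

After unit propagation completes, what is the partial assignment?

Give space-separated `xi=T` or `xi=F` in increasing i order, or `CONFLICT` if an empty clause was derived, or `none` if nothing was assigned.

Answer: x1=T x2=F x4=F

Derivation:
unit clause [-4] forces x4=F; simplify:
  drop 4 from [4, -3, 1] -> [-3, 1]
  satisfied 2 clause(s); 5 remain; assigned so far: [4]
unit clause [1] forces x1=T; simplify:
  drop -1 from [-1, -2] -> [-2]
  satisfied 4 clause(s); 1 remain; assigned so far: [1, 4]
unit clause [-2] forces x2=F; simplify:
  satisfied 1 clause(s); 0 remain; assigned so far: [1, 2, 4]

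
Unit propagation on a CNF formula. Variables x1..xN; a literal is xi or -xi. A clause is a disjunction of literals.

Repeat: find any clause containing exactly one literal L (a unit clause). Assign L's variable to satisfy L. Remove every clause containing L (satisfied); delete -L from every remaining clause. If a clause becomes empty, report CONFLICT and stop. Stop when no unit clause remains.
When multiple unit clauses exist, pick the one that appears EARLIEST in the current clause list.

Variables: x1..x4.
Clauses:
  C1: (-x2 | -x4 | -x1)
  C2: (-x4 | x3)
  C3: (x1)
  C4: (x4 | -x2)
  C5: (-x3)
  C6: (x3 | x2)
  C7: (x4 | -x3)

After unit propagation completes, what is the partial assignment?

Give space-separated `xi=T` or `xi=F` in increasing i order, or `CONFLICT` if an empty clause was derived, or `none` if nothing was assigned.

unit clause [1] forces x1=T; simplify:
  drop -1 from [-2, -4, -1] -> [-2, -4]
  satisfied 1 clause(s); 6 remain; assigned so far: [1]
unit clause [-3] forces x3=F; simplify:
  drop 3 from [-4, 3] -> [-4]
  drop 3 from [3, 2] -> [2]
  satisfied 2 clause(s); 4 remain; assigned so far: [1, 3]
unit clause [-4] forces x4=F; simplify:
  drop 4 from [4, -2] -> [-2]
  satisfied 2 clause(s); 2 remain; assigned so far: [1, 3, 4]
unit clause [-2] forces x2=F; simplify:
  drop 2 from [2] -> [] (empty!)
  satisfied 1 clause(s); 1 remain; assigned so far: [1, 2, 3, 4]
CONFLICT (empty clause)

Answer: CONFLICT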